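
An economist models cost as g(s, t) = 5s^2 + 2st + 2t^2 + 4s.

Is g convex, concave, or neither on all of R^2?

g is quadratic, so its Hessian is the constant matrix H = [[10, 2], [2, 4]].
det(H) = 36, tr(H) = 14.
det(H) > 0 and tr(H) > 0, so H is positive definite everywhere: convex.

convex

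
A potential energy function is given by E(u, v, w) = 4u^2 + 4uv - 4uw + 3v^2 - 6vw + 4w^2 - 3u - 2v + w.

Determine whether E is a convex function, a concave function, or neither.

E is quadratic, so its Hessian is the constant matrix H = [[8, 4, -4], [4, 6, -6], [-4, -6, 8]].
Leading principal minors: 8, 32, 64.
All positive ⇒ H ≻ 0 ⇒ convex.

convex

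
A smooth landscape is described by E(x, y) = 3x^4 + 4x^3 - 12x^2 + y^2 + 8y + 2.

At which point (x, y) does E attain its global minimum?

(-2, -4)

E(x,y) separates as P(x) + Q(y) + 2, so its minimum is min P + min Q + 2.
P'(x) = 12x(x - 1)(x + 2) vanishes at x ∈ {-2, 0, 1}; Q'(y) = 2y + 8 vanishes at y ∈ {-4}.
Local minima of P (where P''>0): P(-2)=-32, P(1)=-5. Local minima of Q: Q(-4)=-16.
So the global minimum of E is P(-2) + Q(-4) + 2 = -32 − 16 + 2 = -46, attained at (-2, -4).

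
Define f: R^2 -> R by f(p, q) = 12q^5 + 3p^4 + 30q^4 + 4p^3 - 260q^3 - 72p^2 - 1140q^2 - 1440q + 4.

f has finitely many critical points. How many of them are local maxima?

f separates as a function of p plus a function of q, so ∇f=0 decouples.
∂f/∂p = 12p(p - 3)(p + 4) = 0 at p ∈ {-4, 0, 3}; ∂f/∂q = 60(q - 4)(q + 1)(q + 2)(q + 3) = 0 at q ∈ {-3, -2, -1, 4}.
The Hessian is diagonal: diag(f_pp, f_qq). Second derivatives: f_pp(-4)=336, f_pp(0)=-144, f_pp(3)=252; f_qq(-3)=-840, f_qq(-2)=360, f_qq(-1)=-600, f_qq(4)=12600.
Local maxima occur where both diagonal entries negative: (0, -3), (0, -1). Count: 2.

2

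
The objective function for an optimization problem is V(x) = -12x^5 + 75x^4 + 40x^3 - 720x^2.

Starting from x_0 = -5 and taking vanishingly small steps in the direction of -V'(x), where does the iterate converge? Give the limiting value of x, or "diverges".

-2

V'(x) = -60x(x - 4)(x - 3)(x + 2), so V'(-5) = -64800.
Gradient descent moves in the -V' direction, i.e. x is increasing.
The nearest critical point in that direction is x = -2, where V'' = 3600 > 0 (a local minimum). The iterate converges there.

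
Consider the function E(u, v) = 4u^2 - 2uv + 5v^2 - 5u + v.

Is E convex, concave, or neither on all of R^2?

convex

E is quadratic, so its Hessian is the constant matrix H = [[8, -2], [-2, 10]].
det(H) = 76, tr(H) = 18.
det(H) > 0 and tr(H) > 0, so H is positive definite everywhere: convex.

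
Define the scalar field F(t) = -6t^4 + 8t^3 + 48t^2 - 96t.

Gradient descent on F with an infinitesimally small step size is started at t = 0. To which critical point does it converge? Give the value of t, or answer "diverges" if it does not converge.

1

F'(t) = -24(t - 2)(t - 1)(t + 2), so F'(0) = -96.
Gradient descent moves in the -F' direction, i.e. t is increasing.
The nearest critical point in that direction is t = 1, where F'' = 72 > 0 (a local minimum). The iterate converges there.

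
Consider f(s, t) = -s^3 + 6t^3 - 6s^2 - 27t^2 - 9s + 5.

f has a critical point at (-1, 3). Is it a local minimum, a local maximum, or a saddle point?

The mixed partial ∂²f/∂s∂t is 0, so the Hessian at any point is diag(f_ss, f_tt) = diag(-6(s + 2), 18(2t - 3)).
At (-1, 3): H = diag(-6, 54).
The eigenvalues have opposite signs, so H is indefinite: a saddle point.

saddle point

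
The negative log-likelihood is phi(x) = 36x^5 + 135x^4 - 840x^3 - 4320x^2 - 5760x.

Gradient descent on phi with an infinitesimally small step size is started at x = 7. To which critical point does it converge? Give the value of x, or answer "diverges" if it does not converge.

4

phi'(x) = 180(x - 4)(x + 1)(x + 2)(x + 4), so phi'(7) = 427680.
Gradient descent moves in the -phi' direction, i.e. x is decreasing.
The nearest critical point in that direction is x = 4, where phi'' = 43200 > 0 (a local minimum). The iterate converges there.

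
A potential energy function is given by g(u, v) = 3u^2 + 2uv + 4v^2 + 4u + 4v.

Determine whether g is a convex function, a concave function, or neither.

convex

g is quadratic, so its Hessian is the constant matrix H = [[6, 2], [2, 8]].
det(H) = 44, tr(H) = 14.
det(H) > 0 and tr(H) > 0, so H is positive definite everywhere: convex.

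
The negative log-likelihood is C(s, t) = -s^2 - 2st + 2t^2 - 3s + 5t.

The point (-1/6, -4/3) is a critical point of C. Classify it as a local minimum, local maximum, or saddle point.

saddle point

The Hessian of C is constant: H = [[-2, -2], [-2, 4]].
det(H) = (-2)·4 − (-2)² = -12.
Since det(H) < 0, H is indefinite and the critical point is a saddle point.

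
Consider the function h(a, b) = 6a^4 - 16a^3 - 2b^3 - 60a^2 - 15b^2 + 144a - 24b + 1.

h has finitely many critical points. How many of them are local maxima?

h separates as a function of a plus a function of b, so ∇h=0 decouples.
∂h/∂a = 24(a - 3)(a - 1)(a + 2) = 0 at a ∈ {-2, 1, 3}; ∂h/∂b = -6(b + 1)(b + 4) = 0 at b ∈ {-4, -1}.
The Hessian is diagonal: diag(h_aa, h_bb). Second derivatives: h_aa(-2)=360, h_aa(1)=-144, h_aa(3)=240; h_bb(-4)=18, h_bb(-1)=-18.
Local maxima occur where both diagonal entries negative: (1, -1). Count: 1.

1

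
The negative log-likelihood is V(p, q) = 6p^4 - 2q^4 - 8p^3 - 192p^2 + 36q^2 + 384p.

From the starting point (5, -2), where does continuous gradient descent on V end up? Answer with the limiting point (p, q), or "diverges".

V is separable, so gradient descent decouples: p follows -∂V/∂p, q follows -∂V/∂q.
∂V/∂p = 24(p - 4)(p - 1)(p + 4); at p=5 this is 864, so p decreases.
∂V/∂q = -8q(q - 3)(q + 3); at q=-2 this is -80, so q increases.
p converges to its nearest critical value 4 (a local min of the p-part); q converges to 0. The iterate converges to (4, 0).

(4, 0)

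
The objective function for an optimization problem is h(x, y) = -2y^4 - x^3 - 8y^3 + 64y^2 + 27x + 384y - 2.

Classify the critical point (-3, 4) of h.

saddle point

The mixed partial ∂²h/∂x∂y is 0, so the Hessian at any point is diag(h_xx, h_yy) = diag(-6x, 8(-3y^2 - 6y + 16)).
At (-3, 4): H = diag(18, -448).
The eigenvalues have opposite signs, so H is indefinite: a saddle point.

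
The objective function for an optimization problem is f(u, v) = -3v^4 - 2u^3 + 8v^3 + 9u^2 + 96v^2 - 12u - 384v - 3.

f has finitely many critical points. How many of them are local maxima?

2

f separates as a function of u plus a function of v, so ∇f=0 decouples.
∂f/∂u = -6(u - 2)(u - 1) = 0 at u ∈ {1, 2}; ∂f/∂v = -12(v - 4)(v - 2)(v + 4) = 0 at v ∈ {-4, 2, 4}.
The Hessian is diagonal: diag(f_uu, f_vv). Second derivatives: f_uu(1)=6, f_uu(2)=-6; f_vv(-4)=-576, f_vv(2)=144, f_vv(4)=-192.
Local maxima occur where both diagonal entries negative: (2, -4), (2, 4). Count: 2.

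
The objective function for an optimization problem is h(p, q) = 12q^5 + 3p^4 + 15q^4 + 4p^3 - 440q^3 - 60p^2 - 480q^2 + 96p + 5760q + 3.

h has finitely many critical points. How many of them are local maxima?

h separates as a function of p plus a function of q, so ∇h=0 decouples.
∂h/∂p = 12(p - 2)(p - 1)(p + 4) = 0 at p ∈ {-4, 1, 2}; ∂h/∂q = 60(q - 4)(q - 2)(q + 3)(q + 4) = 0 at q ∈ {-4, -3, 2, 4}.
The Hessian is diagonal: diag(h_pp, h_qq). Second derivatives: h_pp(-4)=360, h_pp(1)=-60, h_pp(2)=72; h_qq(-4)=-2880, h_qq(-3)=2100, h_qq(2)=-3600, h_qq(4)=6720.
Local maxima occur where both diagonal entries negative: (1, -4), (1, 2). Count: 2.

2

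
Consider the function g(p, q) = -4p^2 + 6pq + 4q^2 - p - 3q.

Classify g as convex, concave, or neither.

neither

g is quadratic, so its Hessian is the constant matrix H = [[-8, 6], [6, 8]].
det(H) = -100, tr(H) = 0.
det(H) < 0, so H is indefinite: neither convex nor concave.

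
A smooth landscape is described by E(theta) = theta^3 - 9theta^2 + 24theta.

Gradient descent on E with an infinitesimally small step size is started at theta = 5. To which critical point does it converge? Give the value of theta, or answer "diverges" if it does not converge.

4

E'(theta) = 3(theta - 4)(theta - 2), so E'(5) = 9.
Gradient descent moves in the -E' direction, i.e. theta is decreasing.
The nearest critical point in that direction is theta = 4, where E'' = 6 > 0 (a local minimum). The iterate converges there.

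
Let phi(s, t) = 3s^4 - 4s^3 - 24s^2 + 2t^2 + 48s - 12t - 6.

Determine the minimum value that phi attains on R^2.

phi(s,t) separates as P(s) + Q(t) − 6, so its minimum is min P + min Q − 6.
P'(s) = 12(s - 2)(s - 1)(s + 2) vanishes at s ∈ {-2, 1, 2}; Q'(t) = 4(t - 3) vanishes at t ∈ {3}.
Local minima of P (where P''>0): P(-2)=-112, P(2)=16. Local minima of Q: Q(3)=-18.
So the global minimum of phi is P(-2) + Q(3) − 6 = -112 − 18 − 6 = -136, attained at (-2, 3).

-136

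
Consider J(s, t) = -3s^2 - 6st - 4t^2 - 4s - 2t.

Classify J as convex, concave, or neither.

J is quadratic, so its Hessian is the constant matrix H = [[-6, -6], [-6, -8]].
det(H) = 12, tr(H) = -14.
det(H) > 0 and tr(H) < 0, so H is negative definite everywhere: concave.

concave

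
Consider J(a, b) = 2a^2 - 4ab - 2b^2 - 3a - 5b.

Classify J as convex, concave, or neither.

neither

J is quadratic, so its Hessian is the constant matrix H = [[4, -4], [-4, -4]].
det(H) = -32, tr(H) = 0.
det(H) < 0, so H is indefinite: neither convex nor concave.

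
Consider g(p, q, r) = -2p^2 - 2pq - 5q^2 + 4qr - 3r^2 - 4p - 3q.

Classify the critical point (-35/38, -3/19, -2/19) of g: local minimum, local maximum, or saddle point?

local maximum

The Hessian is constant: H = [[-4, -2, 0], [-2, -10, 4], [0, 4, -6]].
Leading principal minors: Δ₁ = -4, Δ₂ = 36, Δ₃ = -152.
The minors alternate sign starting negative (−, +, −), so H is negative definite: a local maximum.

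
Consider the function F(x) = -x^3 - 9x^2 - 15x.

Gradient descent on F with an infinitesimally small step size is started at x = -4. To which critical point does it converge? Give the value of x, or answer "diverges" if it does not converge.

F'(x) = -3(x + 1)(x + 5), so F'(-4) = 9.
Gradient descent moves in the -F' direction, i.e. x is decreasing.
The nearest critical point in that direction is x = -5, where F'' = 12 > 0 (a local minimum). The iterate converges there.

-5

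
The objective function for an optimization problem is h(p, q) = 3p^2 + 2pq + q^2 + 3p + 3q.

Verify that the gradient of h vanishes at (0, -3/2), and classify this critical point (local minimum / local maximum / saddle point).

local minimum

∇h = (6p + 2q + 3, 2p + 2q + 3); substituting (0, -3/2) gives ∇h = (0, 0), so (0, -3/2) is indeed a critical point.
The Hessian of h is constant: H = [[6, 2], [2, 2]].
det(H) = 6·2 − 2² = 8.
det(H) > 0 and tr(H) = 8 > 0, so H is positive definite and the point is a local minimum.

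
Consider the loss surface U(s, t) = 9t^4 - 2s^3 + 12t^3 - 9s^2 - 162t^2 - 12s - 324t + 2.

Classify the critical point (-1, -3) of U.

The mixed partial ∂²U/∂s∂t is 0, so the Hessian at any point is diag(U_ss, U_tt) = diag(-6(2s + 3), 36(3t^2 + 2t - 9)).
At (-1, -3): H = diag(-6, 432).
The eigenvalues have opposite signs, so H is indefinite: a saddle point.

saddle point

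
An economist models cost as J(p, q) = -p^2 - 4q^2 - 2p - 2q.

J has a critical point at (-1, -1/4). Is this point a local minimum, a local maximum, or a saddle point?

local maximum

The Hessian of J is constant: H = [[-2, 0], [0, -8]].
det(H) = (-2)·(-8) − 0² = 16.
det(H) > 0 and tr(H) = -10 < 0, so H is negative definite and the point is a local maximum.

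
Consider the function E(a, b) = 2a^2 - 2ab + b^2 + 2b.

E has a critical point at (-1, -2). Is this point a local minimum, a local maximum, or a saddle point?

local minimum

The Hessian of E is constant: H = [[4, -2], [-2, 2]].
det(H) = 4·2 − (-2)² = 4.
det(H) > 0 and tr(H) = 6 > 0, so H is positive definite and the point is a local minimum.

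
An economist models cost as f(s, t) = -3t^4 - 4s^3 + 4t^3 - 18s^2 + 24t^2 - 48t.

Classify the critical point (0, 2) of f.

The mixed partial ∂²f/∂s∂t is 0, so the Hessian at any point is diag(f_ss, f_tt) = diag(-12(2s + 3), 12(-3t^2 + 2t + 4)).
At (0, 2): H = diag(-36, -48).
Both eigenvalues are negative, so H is negative definite: a local maximum.

local maximum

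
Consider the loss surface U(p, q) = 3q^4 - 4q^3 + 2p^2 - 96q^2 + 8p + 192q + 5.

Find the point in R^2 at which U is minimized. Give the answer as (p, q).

U(p,q) separates as A(p) + B(q) + 5, so its minimum is min A + min B + 5.
A'(p) = 4p + 8 vanishes at p ∈ {-2}; B'(q) = 12(q - 4)(q - 1)(q + 4) vanishes at q ∈ {-4, 1, 4}.
Local minima of A (where A''>0): A(-2)=-8. Local minima of B: B(-4)=-1280, B(4)=-256.
So the global minimum of U is A(-2) + B(-4) + 5 = -8 − 1280 + 5 = -1283, attained at (-2, -4).

(-2, -4)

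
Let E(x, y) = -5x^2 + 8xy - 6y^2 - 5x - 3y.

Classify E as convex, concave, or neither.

concave

E is quadratic, so its Hessian is the constant matrix H = [[-10, 8], [8, -12]].
det(H) = 56, tr(H) = -22.
det(H) > 0 and tr(H) < 0, so H is negative definite everywhere: concave.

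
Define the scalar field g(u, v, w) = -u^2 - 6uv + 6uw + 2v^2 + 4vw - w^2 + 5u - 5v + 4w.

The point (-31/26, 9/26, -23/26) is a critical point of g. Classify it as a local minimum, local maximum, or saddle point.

The Hessian is constant: H = [[-2, -6, 6], [-6, 4, 4], [6, 4, -2]].
Leading principal minors: Δ₁ = -2, Δ₂ = -44, Δ₃ = -312.
The minors fit neither the all-positive nor the alternating-sign pattern, so H is indefinite: a saddle point.

saddle point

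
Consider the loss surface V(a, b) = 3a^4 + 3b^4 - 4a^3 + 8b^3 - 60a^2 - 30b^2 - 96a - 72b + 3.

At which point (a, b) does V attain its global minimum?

V(a,b) separates as P(a) + Q(b) + 3, so its minimum is min P + min Q + 3.
P'(a) = 12(a - 4)(a + 1)(a + 2) vanishes at a ∈ {-2, -1, 4}; Q'(b) = 12(b - 2)(b + 1)(b + 3) vanishes at b ∈ {-3, -1, 2}.
Local minima of P (where P''>0): P(-2)=32, P(4)=-832. Local minima of Q: Q(-3)=-27, Q(2)=-152.
So the global minimum of V is P(4) + Q(2) + 3 = -832 − 152 + 3 = -981, attained at (4, 2).

(4, 2)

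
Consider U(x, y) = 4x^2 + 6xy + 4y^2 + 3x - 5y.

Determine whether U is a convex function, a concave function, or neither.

convex

U is quadratic, so its Hessian is the constant matrix H = [[8, 6], [6, 8]].
det(H) = 28, tr(H) = 16.
det(H) > 0 and tr(H) > 0, so H is positive definite everywhere: convex.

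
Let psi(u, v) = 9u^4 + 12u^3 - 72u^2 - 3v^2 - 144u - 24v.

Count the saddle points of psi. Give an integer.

2

psi separates as a function of u plus a function of v, so ∇psi=0 decouples.
∂psi/∂u = 36(u - 2)(u + 1)(u + 2) = 0 at u ∈ {-2, -1, 2}; ∂psi/∂v = -6(v + 4) = 0 at v ∈ {-4}.
The Hessian is diagonal: diag(psi_uu, psi_vv). Second derivatives: psi_uu(-2)=144, psi_uu(-1)=-108, psi_uu(2)=432; psi_vv(-4)=-6.
Saddle points occur where the two diagonal entries have opposite signs: (-2, -4), (2, -4). Count: 2.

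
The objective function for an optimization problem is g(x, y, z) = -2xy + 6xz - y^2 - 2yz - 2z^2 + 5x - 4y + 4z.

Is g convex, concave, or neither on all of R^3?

g is quadratic, so its Hessian is the constant matrix H = [[0, -2, 6], [-2, -2, -2], [6, -2, -4]].
Leading principal minors: 0, -4, 136.
Neither pattern holds ⇒ H is indefinite ⇒ neither convex nor concave.

neither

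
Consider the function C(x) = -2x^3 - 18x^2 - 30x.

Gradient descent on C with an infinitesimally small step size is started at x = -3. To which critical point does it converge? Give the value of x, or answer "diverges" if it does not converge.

-5

C'(x) = -6(x + 1)(x + 5), so C'(-3) = 24.
Gradient descent moves in the -C' direction, i.e. x is decreasing.
The nearest critical point in that direction is x = -5, where C'' = 24 > 0 (a local minimum). The iterate converges there.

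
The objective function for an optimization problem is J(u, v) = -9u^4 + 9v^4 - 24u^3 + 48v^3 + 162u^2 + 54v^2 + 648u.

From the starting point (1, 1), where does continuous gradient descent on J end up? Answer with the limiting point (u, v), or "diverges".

J is separable, so gradient descent decouples: u follows -∂J/∂u, v follows -∂J/∂v.
∂J/∂u = -36(u - 3)(u + 2)(u + 3); at u=1 this is 864, so u decreases.
∂J/∂v = 36v(v + 1)(v + 3); at v=1 this is 288, so v decreases.
u converges to its nearest critical value -2 (a local min of the u-part); v converges to 0. The iterate converges to (-2, 0).

(-2, 0)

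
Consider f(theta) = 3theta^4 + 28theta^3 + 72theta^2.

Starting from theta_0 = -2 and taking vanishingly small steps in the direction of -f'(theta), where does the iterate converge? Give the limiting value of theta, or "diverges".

f'(theta) = 12theta(theta + 3)(theta + 4), so f'(-2) = -48.
Gradient descent moves in the -f' direction, i.e. theta is increasing.
The nearest critical point in that direction is theta = 0, where f'' = 144 > 0 (a local minimum). The iterate converges there.

0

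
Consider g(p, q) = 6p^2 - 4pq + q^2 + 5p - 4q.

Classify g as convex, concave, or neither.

convex

g is quadratic, so its Hessian is the constant matrix H = [[12, -4], [-4, 2]].
det(H) = 8, tr(H) = 14.
det(H) > 0 and tr(H) > 0, so H is positive definite everywhere: convex.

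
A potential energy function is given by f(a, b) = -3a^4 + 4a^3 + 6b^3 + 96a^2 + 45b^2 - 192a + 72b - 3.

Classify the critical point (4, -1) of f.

The mixed partial ∂²f/∂a∂b is 0, so the Hessian at any point is diag(f_aa, f_bb) = diag(12(-3a^2 + 2a + 16), 18(2b + 5)).
At (4, -1): H = diag(-288, 54).
The eigenvalues have opposite signs, so H is indefinite: a saddle point.

saddle point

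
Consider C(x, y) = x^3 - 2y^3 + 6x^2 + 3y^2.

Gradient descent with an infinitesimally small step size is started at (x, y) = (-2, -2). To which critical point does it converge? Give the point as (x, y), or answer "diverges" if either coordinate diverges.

(0, 0)

C is separable, so gradient descent decouples: x follows -∂C/∂x, y follows -∂C/∂y.
∂C/∂x = 3x(x + 4); at x=-2 this is -12, so x increases.
∂C/∂y = -6y(y - 1); at y=-2 this is -36, so y increases.
x converges to its nearest critical value 0 (a local min of the x-part); y converges to 0. The iterate converges to (0, 0).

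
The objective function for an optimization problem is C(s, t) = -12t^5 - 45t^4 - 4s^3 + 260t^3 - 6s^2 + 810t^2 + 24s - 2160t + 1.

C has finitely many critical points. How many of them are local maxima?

C separates as a function of s plus a function of t, so ∇C=0 decouples.
∂C/∂s = -12(s - 1)(s + 2) = 0 at s ∈ {-2, 1}; ∂C/∂t = -60(t - 3)(t - 1)(t + 3)(t + 4) = 0 at t ∈ {-4, -3, 1, 3}.
The Hessian is diagonal: diag(C_ss, C_tt). Second derivatives: C_ss(-2)=36, C_ss(1)=-36; C_tt(-4)=2100, C_tt(-3)=-1440, C_tt(1)=2400, C_tt(3)=-5040.
Local maxima occur where both diagonal entries negative: (1, -3), (1, 3). Count: 2.

2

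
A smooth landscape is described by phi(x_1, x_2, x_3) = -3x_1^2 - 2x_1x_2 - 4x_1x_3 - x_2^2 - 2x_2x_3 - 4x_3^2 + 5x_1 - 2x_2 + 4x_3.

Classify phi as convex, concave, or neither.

concave

phi is quadratic, so its Hessian is the constant matrix H = [[-6, -2, -4], [-2, -2, -2], [-4, -2, -8]].
Leading principal minors: -6, 8, -40.
Signs alternate −, +, − ⇒ H ≺ 0 ⇒ concave.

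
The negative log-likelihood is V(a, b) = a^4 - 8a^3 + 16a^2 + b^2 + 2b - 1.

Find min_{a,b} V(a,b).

-2

V(a,b) separates as P(a) + Q(b) − 1, so its minimum is min P + min Q − 1.
P'(a) = 4a(a - 4)(a - 2) vanishes at a ∈ {0, 2, 4}; Q'(b) = 2b + 2 vanishes at b ∈ {-1}.
Local minima of P (where P''>0): P(0)=0, P(4)=0. Local minima of Q: Q(-1)=-1.
So the global minimum of V is P(0) + Q(-1) − 1 = 0 − 1 − 1 = -2, attained at (0, -1).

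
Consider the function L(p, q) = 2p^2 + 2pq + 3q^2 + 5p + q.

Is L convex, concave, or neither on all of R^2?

L is quadratic, so its Hessian is the constant matrix H = [[4, 2], [2, 6]].
det(H) = 20, tr(H) = 10.
det(H) > 0 and tr(H) > 0, so H is positive definite everywhere: convex.

convex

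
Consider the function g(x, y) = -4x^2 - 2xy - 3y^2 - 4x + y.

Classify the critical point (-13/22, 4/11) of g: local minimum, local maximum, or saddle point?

local maximum

The Hessian of g is constant: H = [[-8, -2], [-2, -6]].
det(H) = (-8)·(-6) − (-2)² = 44.
det(H) > 0 and tr(H) = -14 < 0, so H is negative definite and the point is a local maximum.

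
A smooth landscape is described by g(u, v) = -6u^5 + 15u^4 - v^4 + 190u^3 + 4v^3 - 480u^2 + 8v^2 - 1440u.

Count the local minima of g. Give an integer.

2

g separates as a function of u plus a function of v, so ∇g=0 decouples.
∂g/∂u = -30(u - 4)(u - 3)(u + 1)(u + 4) = 0 at u ∈ {-4, -1, 3, 4}; ∂g/∂v = -4v(v - 4)(v + 1) = 0 at v ∈ {-1, 0, 4}.
The Hessian is diagonal: diag(g_uu, g_vv). Second derivatives: g_uu(-4)=5040, g_uu(-1)=-1800, g_uu(3)=840, g_uu(4)=-1200; g_vv(-1)=-20, g_vv(0)=16, g_vv(4)=-80.
Local minima occur where both diagonal entries positive: (-4, 0), (3, 0). Count: 2.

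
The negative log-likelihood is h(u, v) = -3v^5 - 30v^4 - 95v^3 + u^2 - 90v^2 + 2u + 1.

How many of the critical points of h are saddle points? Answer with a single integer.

2

h separates as a function of u plus a function of v, so ∇h=0 decouples.
∂h/∂u = 2(u + 1) = 0 at u ∈ {-1}; ∂h/∂v = -15v(v + 1)(v + 3)(v + 4) = 0 at v ∈ {-4, -3, -1, 0}.
The Hessian is diagonal: diag(h_uu, h_vv). Second derivatives: h_uu(-1)=2; h_vv(-4)=180, h_vv(-3)=-90, h_vv(-1)=90, h_vv(0)=-180.
Saddle points occur where the two diagonal entries have opposite signs: (-1, -3), (-1, 0). Count: 2.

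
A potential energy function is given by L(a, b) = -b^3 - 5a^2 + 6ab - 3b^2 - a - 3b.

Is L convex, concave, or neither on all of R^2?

neither

The term -b^3 is cubic, so the Hessian is not constant.
∂²L/∂b² = -6b - 6, which takes both signs as b varies (negative for sufficiently large b). A diagonal entry of the Hessian changing sign means the Hessian is neither positive- nor negative-semidefinite on all of R^2.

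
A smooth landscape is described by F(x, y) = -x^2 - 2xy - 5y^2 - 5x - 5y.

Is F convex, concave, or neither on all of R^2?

concave

F is quadratic, so its Hessian is the constant matrix H = [[-2, -2], [-2, -10]].
det(H) = 16, tr(H) = -12.
det(H) > 0 and tr(H) < 0, so H is negative definite everywhere: concave.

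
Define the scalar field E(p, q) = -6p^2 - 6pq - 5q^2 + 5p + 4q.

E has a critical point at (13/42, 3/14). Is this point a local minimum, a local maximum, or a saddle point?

The Hessian of E is constant: H = [[-12, -6], [-6, -10]].
det(H) = (-12)·(-10) − (-6)² = 84.
det(H) > 0 and tr(H) = -22 < 0, so H is negative definite and the point is a local maximum.

local maximum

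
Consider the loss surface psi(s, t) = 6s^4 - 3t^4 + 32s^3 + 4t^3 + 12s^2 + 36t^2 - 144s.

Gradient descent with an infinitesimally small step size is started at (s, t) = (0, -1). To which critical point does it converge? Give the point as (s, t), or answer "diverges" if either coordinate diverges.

psi is separable, so gradient descent decouples: s follows -∂psi/∂s, t follows -∂psi/∂t.
∂psi/∂s = 24(s - 1)(s + 2)(s + 3); at s=0 this is -144, so s increases.
∂psi/∂t = -12t(t - 3)(t + 2); at t=-1 this is -48, so t increases.
s converges to its nearest critical value 1 (a local min of the s-part); t converges to 0. The iterate converges to (1, 0).

(1, 0)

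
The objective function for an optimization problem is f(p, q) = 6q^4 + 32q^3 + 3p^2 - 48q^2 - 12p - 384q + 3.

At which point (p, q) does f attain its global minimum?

f(p,q) separates as A(p) + B(q) + 3, so its minimum is min A + min B + 3.
A'(p) = 6p - 12 vanishes at p ∈ {2}; B'(q) = 24(q - 2)(q + 2)(q + 4) vanishes at q ∈ {-4, -2, 2}.
Local minima of A (where A''>0): A(2)=-12. Local minima of B: B(-4)=256, B(2)=-608.
So the global minimum of f is A(2) + B(2) + 3 = -12 − 608 + 3 = -617, attained at (2, 2).

(2, 2)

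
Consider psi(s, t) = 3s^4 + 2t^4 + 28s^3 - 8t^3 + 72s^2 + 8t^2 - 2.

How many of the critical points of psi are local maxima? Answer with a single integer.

1

psi separates as a function of s plus a function of t, so ∇psi=0 decouples.
∂psi/∂s = 12s(s + 3)(s + 4) = 0 at s ∈ {-4, -3, 0}; ∂psi/∂t = 8t(t - 2)(t - 1) = 0 at t ∈ {0, 1, 2}.
The Hessian is diagonal: diag(psi_ss, psi_tt). Second derivatives: psi_ss(-4)=48, psi_ss(-3)=-36, psi_ss(0)=144; psi_tt(0)=16, psi_tt(1)=-8, psi_tt(2)=16.
Local maxima occur where both diagonal entries negative: (-3, 1). Count: 1.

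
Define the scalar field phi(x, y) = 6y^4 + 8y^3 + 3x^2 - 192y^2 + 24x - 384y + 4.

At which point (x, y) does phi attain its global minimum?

(-4, 4)

phi(x,y) separates as P(x) + Q(y) + 4, so its minimum is min P + min Q + 4.
P'(x) = 6x + 24 vanishes at x ∈ {-4}; Q'(y) = 24(y - 4)(y + 1)(y + 4) vanishes at y ∈ {-4, -1, 4}.
Local minima of P (where P''>0): P(-4)=-48. Local minima of Q: Q(-4)=-512, Q(4)=-2560.
So the global minimum of phi is P(-4) + Q(4) + 4 = -48 − 2560 + 4 = -2604, attained at (-4, 4).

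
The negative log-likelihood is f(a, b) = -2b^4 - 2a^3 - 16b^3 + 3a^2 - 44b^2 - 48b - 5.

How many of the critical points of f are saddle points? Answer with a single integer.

3

f separates as a function of a plus a function of b, so ∇f=0 decouples.
∂f/∂a = -6a(a - 1) = 0 at a ∈ {0, 1}; ∂f/∂b = -8(b + 1)(b + 2)(b + 3) = 0 at b ∈ {-3, -2, -1}.
The Hessian is diagonal: diag(f_aa, f_bb). Second derivatives: f_aa(0)=6, f_aa(1)=-6; f_bb(-3)=-16, f_bb(-2)=8, f_bb(-1)=-16.
Saddle points occur where the two diagonal entries have opposite signs: (0, -3), (0, -1), (1, -2). Count: 3.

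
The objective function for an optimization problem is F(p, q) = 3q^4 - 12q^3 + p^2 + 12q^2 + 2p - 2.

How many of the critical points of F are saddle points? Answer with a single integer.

F separates as a function of p plus a function of q, so ∇F=0 decouples.
∂F/∂p = 2(p + 1) = 0 at p ∈ {-1}; ∂F/∂q = 12q(q - 2)(q - 1) = 0 at q ∈ {0, 1, 2}.
The Hessian is diagonal: diag(F_pp, F_qq). Second derivatives: F_pp(-1)=2; F_qq(0)=24, F_qq(1)=-12, F_qq(2)=24.
Saddle points occur where the two diagonal entries have opposite signs: (-1, 1). Count: 1.

1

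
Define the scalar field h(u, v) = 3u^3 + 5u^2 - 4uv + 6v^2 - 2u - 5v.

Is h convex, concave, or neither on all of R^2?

neither

The term 3u^3 is cubic, so the Hessian is not constant.
∂²h/∂u² = 18u + 10, which takes both signs as u varies (negative for sufficiently negative u). A diagonal entry of the Hessian changing sign means the Hessian is neither positive- nor negative-semidefinite on all of R^2.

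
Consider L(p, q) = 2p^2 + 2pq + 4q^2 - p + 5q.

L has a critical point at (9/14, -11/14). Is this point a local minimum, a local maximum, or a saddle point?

The Hessian of L is constant: H = [[4, 2], [2, 8]].
det(H) = 4·8 − 2² = 28.
det(H) > 0 and tr(H) = 12 > 0, so H is positive definite and the point is a local minimum.

local minimum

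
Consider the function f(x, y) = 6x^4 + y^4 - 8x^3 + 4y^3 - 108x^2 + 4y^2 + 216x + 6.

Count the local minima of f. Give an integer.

f separates as a function of x plus a function of y, so ∇f=0 decouples.
∂f/∂x = 24(x - 3)(x - 1)(x + 3) = 0 at x ∈ {-3, 1, 3}; ∂f/∂y = 4y(y + 1)(y + 2) = 0 at y ∈ {-2, -1, 0}.
The Hessian is diagonal: diag(f_xx, f_yy). Second derivatives: f_xx(-3)=576, f_xx(1)=-192, f_xx(3)=288; f_yy(-2)=8, f_yy(-1)=-4, f_yy(0)=8.
Local minima occur where both diagonal entries positive: (-3, -2), (-3, 0), (3, -2), (3, 0). Count: 4.

4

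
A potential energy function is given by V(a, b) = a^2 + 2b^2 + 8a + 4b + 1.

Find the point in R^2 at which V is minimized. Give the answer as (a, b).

(-4, -1)

V(a,b) separates as P(a) + Q(b) + 1, so its minimum is min P + min Q + 1.
P'(a) = 2a + 8 vanishes at a ∈ {-4}; Q'(b) = 4b + 4 vanishes at b ∈ {-1}.
Local minima of P (where P''>0): P(-4)=-16. Local minima of Q: Q(-1)=-2.
So the global minimum of V is P(-4) + Q(-1) + 1 = -16 − 2 + 1 = -17, attained at (-4, -1).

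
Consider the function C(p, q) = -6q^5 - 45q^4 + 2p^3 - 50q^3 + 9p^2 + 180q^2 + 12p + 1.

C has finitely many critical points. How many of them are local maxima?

2

C separates as a function of p plus a function of q, so ∇C=0 decouples.
∂C/∂p = 6(p + 1)(p + 2) = 0 at p ∈ {-2, -1}; ∂C/∂q = -30q(q - 1)(q + 3)(q + 4) = 0 at q ∈ {-4, -3, 0, 1}.
The Hessian is diagonal: diag(C_pp, C_qq). Second derivatives: C_pp(-2)=-6, C_pp(-1)=6; C_qq(-4)=600, C_qq(-3)=-360, C_qq(0)=360, C_qq(1)=-600.
Local maxima occur where both diagonal entries negative: (-2, -3), (-2, 1). Count: 2.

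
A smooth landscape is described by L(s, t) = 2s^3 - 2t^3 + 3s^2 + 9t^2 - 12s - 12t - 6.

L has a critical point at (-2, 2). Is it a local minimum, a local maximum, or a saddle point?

The mixed partial ∂²L/∂s∂t is 0, so the Hessian at any point is diag(L_ss, L_tt) = diag(6(2s + 1), 6(-2t + 3)).
At (-2, 2): H = diag(-18, -6).
Both eigenvalues are negative, so H is negative definite: a local maximum.

local maximum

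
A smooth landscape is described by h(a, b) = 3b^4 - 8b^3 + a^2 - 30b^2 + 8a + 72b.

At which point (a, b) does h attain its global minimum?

(-4, -2)

h(a,b) separates as P(a) + Q(b), so its minimum is min P + min Q.
P'(a) = 2a + 8 vanishes at a ∈ {-4}; Q'(b) = 12(b - 3)(b - 1)(b + 2) vanishes at b ∈ {-2, 1, 3}.
Local minima of P (where P''>0): P(-4)=-16. Local minima of Q: Q(-2)=-152, Q(3)=-27.
So the global minimum of h is P(-4) + Q(-2) = -16 − 152 = -168, attained at (-4, -2).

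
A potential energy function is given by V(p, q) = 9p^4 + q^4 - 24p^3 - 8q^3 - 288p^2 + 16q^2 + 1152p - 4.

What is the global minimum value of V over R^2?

V(p,q) separates as A(p) + B(q) − 4, so its minimum is min A + min B − 4.
A'(p) = 36(p - 4)(p - 2)(p + 4) vanishes at p ∈ {-4, 2, 4}; B'(q) = 4q(q - 4)(q - 2) vanishes at q ∈ {0, 2, 4}.
Local minima of A (where A''>0): A(-4)=-5376, A(4)=768. Local minima of B: B(0)=0, B(4)=0.
So the global minimum of V is A(-4) + B(0) − 4 = -5376 + 0 − 4 = -5380, attained at (-4, 0).

-5380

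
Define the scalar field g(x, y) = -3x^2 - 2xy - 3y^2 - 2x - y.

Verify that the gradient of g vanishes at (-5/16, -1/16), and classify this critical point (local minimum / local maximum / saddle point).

∇g = (-6x - 2y - 2, -2x - 6y - 1); substituting (-5/16, -1/16) gives ∇g = (0, 0), so (-5/16, -1/16) is indeed a critical point.
The Hessian of g is constant: H = [[-6, -2], [-2, -6]].
det(H) = (-6)·(-6) − (-2)² = 32.
det(H) > 0 and tr(H) = -12 < 0, so H is negative definite and the point is a local maximum.

local maximum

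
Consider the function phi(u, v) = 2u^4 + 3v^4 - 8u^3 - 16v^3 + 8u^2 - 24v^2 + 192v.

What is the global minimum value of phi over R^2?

-304

phi(u,v) separates as P(u) + Q(v), so its minimum is min P + min Q.
P'(u) = 8u(u - 2)(u - 1) vanishes at u ∈ {0, 1, 2}; Q'(v) = 12(v - 4)(v - 2)(v + 2) vanishes at v ∈ {-2, 2, 4}.
Local minima of P (where P''>0): P(0)=0, P(2)=0. Local minima of Q: Q(-2)=-304, Q(4)=128.
So the global minimum of phi is P(0) + Q(-2) = 0 − 304 = -304, attained at (0, -2).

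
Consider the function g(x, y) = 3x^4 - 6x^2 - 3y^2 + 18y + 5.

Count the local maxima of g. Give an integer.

g separates as a function of x plus a function of y, so ∇g=0 decouples.
∂g/∂x = 12x(x - 1)(x + 1) = 0 at x ∈ {-1, 0, 1}; ∂g/∂y = -6(y - 3) = 0 at y ∈ {3}.
The Hessian is diagonal: diag(g_xx, g_yy). Second derivatives: g_xx(-1)=24, g_xx(0)=-12, g_xx(1)=24; g_yy(3)=-6.
Local maxima occur where both diagonal entries negative: (0, 3). Count: 1.

1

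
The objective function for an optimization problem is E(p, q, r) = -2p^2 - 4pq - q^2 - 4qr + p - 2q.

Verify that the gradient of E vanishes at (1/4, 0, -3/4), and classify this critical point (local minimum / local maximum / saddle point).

saddle point

∇E = (-4p - 4q + 1, -4p - 2q - 4r - 2, -4q); substituting (1/4, 0, -3/4) gives ∇E = (0, 0, 0), so (1/4, 0, -3/4) is indeed a critical point.
The Hessian is constant: H = [[-4, -4, 0], [-4, -2, -4], [0, -4, 0]].
Leading principal minors: Δ₁ = -4, Δ₂ = -8, Δ₃ = 64.
The minors fit neither the all-positive nor the alternating-sign pattern, so H is indefinite: a saddle point.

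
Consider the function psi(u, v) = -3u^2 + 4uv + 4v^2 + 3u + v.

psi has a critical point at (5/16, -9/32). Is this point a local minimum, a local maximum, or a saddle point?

The Hessian of psi is constant: H = [[-6, 4], [4, 8]].
det(H) = (-6)·8 − 4² = -64.
Since det(H) < 0, H is indefinite and the critical point is a saddle point.

saddle point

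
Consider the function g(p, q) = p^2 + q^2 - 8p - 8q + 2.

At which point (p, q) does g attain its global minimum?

g(p,q) separates as A(p) + B(q) + 2, so its minimum is min A + min B + 2.
A'(p) = 2p - 8 vanishes at p ∈ {4}; B'(q) = 2q - 8 vanishes at q ∈ {4}.
Local minima of A (where A''>0): A(4)=-16. Local minima of B: B(4)=-16.
So the global minimum of g is A(4) + B(4) + 2 = -16 − 16 + 2 = -30, attained at (4, 4).

(4, 4)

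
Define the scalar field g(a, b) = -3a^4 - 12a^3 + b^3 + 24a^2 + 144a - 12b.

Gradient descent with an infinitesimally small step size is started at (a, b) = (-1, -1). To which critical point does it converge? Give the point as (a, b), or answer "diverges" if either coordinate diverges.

(-2, 2)

g is separable, so gradient descent decouples: a follows -∂g/∂a, b follows -∂g/∂b.
∂g/∂a = -12(a - 2)(a + 2)(a + 3); at a=-1 this is 72, so a decreases.
∂g/∂b = 3(b - 2)(b + 2); at b=-1 this is -9, so b increases.
a converges to its nearest critical value -2 (a local min of the a-part); b converges to 2. The iterate converges to (-2, 2).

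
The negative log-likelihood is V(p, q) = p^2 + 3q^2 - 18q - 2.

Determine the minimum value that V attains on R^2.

V(p,q) separates as A(p) + B(q) − 2, so its minimum is min A + min B − 2.
A'(p) = 2p vanishes at p ∈ {0}; B'(q) = 6q - 18 vanishes at q ∈ {3}.
Local minima of A (where A''>0): A(0)=0. Local minima of B: B(3)=-27.
So the global minimum of V is A(0) + B(3) − 2 = 0 − 27 − 2 = -29, attained at (0, 3).

-29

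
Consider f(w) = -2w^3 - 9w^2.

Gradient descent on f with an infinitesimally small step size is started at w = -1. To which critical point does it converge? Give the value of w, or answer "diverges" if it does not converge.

f'(w) = -6w(w + 3), so f'(-1) = 12.
Gradient descent moves in the -f' direction, i.e. w is decreasing.
The nearest critical point in that direction is w = -3, where f'' = 18 > 0 (a local minimum). The iterate converges there.

-3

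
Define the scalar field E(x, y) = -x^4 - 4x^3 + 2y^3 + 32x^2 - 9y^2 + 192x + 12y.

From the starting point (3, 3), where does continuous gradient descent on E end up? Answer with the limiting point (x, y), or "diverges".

E is separable, so gradient descent decouples: x follows -∂E/∂x, y follows -∂E/∂y.
∂E/∂x = -4(x - 4)(x + 3)(x + 4); at x=3 this is 168, so x decreases.
∂E/∂y = 6(y - 2)(y - 1); at y=3 this is 12, so y decreases.
x converges to its nearest critical value -3 (a local min of the x-part); y converges to 2. The iterate converges to (-3, 2).

(-3, 2)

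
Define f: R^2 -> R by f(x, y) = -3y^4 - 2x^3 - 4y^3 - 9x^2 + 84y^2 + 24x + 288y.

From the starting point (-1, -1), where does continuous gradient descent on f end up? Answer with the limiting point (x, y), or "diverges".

(-4, -2)

f is separable, so gradient descent decouples: x follows -∂f/∂x, y follows -∂f/∂y.
∂f/∂x = -6(x - 1)(x + 4); at x=-1 this is 36, so x decreases.
∂f/∂y = -12(y - 4)(y + 2)(y + 3); at y=-1 this is 120, so y decreases.
x converges to its nearest critical value -4 (a local min of the x-part); y converges to -2. The iterate converges to (-4, -2).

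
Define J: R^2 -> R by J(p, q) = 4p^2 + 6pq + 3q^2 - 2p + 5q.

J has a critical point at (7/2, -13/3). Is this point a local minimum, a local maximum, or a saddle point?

local minimum

The Hessian of J is constant: H = [[8, 6], [6, 6]].
det(H) = 8·6 − 6² = 12.
det(H) > 0 and tr(H) = 14 > 0, so H is positive definite and the point is a local minimum.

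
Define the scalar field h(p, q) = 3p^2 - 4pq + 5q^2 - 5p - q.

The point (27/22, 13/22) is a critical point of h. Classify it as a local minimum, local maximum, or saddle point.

The Hessian of h is constant: H = [[6, -4], [-4, 10]].
det(H) = 6·10 − (-4)² = 44.
det(H) > 0 and tr(H) = 16 > 0, so H is positive definite and the point is a local minimum.

local minimum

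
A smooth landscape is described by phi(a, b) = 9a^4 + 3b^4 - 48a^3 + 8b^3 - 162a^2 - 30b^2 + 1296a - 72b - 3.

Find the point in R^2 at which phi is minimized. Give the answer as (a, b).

(-3, 2)

phi(a,b) separates as P(a) + Q(b) − 3, so its minimum is min P + min Q − 3.
P'(a) = 36(a - 4)(a - 3)(a + 3) vanishes at a ∈ {-3, 3, 4}; Q'(b) = 12(b - 2)(b + 1)(b + 3) vanishes at b ∈ {-3, -1, 2}.
Local minima of P (where P''>0): P(-3)=-3321, P(4)=1824. Local minima of Q: Q(-3)=-27, Q(2)=-152.
So the global minimum of phi is P(-3) + Q(2) − 3 = -3321 − 152 − 3 = -3476, attained at (-3, 2).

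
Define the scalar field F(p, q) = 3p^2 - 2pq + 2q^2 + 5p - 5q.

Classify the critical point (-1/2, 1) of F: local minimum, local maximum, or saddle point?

The Hessian of F is constant: H = [[6, -2], [-2, 4]].
det(H) = 6·4 − (-2)² = 20.
det(H) > 0 and tr(H) = 10 > 0, so H is positive definite and the point is a local minimum.

local minimum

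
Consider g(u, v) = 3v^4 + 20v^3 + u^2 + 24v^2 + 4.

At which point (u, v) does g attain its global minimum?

(0, -4)

g(u,v) separates as P(u) + Q(v) + 4, so its minimum is min P + min Q + 4.
P'(u) = 2u vanishes at u ∈ {0}; Q'(v) = 12v(v + 1)(v + 4) vanishes at v ∈ {-4, -1, 0}.
Local minima of P (where P''>0): P(0)=0. Local minima of Q: Q(-4)=-128, Q(0)=0.
So the global minimum of g is P(0) + Q(-4) + 4 = 0 − 128 + 4 = -124, attained at (0, -4).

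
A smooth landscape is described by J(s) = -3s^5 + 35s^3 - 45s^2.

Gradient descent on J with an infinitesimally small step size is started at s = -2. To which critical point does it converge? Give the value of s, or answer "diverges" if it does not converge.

-3

J'(s) = -15s(s - 2)(s - 1)(s + 3), so J'(-2) = 360.
Gradient descent moves in the -J' direction, i.e. s is decreasing.
The nearest critical point in that direction is s = -3, where J'' = 900 > 0 (a local minimum). The iterate converges there.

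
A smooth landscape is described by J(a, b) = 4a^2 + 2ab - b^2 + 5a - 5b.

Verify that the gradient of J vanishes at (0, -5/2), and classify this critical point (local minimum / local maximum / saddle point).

saddle point

∇J = (8a + 2b + 5, 2a - 2b - 5); substituting (0, -5/2) gives ∇J = (0, 0), so (0, -5/2) is indeed a critical point.
The Hessian of J is constant: H = [[8, 2], [2, -2]].
det(H) = 8·(-2) − 2² = -20.
Since det(H) < 0, H is indefinite and the critical point is a saddle point.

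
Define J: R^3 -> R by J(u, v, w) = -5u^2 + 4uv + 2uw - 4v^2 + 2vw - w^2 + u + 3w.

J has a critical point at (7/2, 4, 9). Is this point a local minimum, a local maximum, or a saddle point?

The Hessian is constant: H = [[-10, 4, 2], [4, -8, 2], [2, 2, -2]].
Leading principal minors: Δ₁ = -10, Δ₂ = 64, Δ₃ = -24.
The minors alternate sign starting negative (−, +, −), so H is negative definite: a local maximum.

local maximum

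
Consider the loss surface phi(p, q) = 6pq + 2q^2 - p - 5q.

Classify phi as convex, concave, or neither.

phi is quadratic, so its Hessian is the constant matrix H = [[0, 6], [6, 4]].
det(H) = -36, tr(H) = 4.
det(H) < 0, so H is indefinite: neither convex nor concave.

neither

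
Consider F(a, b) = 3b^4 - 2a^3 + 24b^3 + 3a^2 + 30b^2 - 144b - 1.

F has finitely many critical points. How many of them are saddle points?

F separates as a function of a plus a function of b, so ∇F=0 decouples.
∂F/∂a = -6a(a - 1) = 0 at a ∈ {0, 1}; ∂F/∂b = 12(b - 1)(b + 3)(b + 4) = 0 at b ∈ {-4, -3, 1}.
The Hessian is diagonal: diag(F_aa, F_bb). Second derivatives: F_aa(0)=6, F_aa(1)=-6; F_bb(-4)=60, F_bb(-3)=-48, F_bb(1)=240.
Saddle points occur where the two diagonal entries have opposite signs: (0, -3), (1, -4), (1, 1). Count: 3.

3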